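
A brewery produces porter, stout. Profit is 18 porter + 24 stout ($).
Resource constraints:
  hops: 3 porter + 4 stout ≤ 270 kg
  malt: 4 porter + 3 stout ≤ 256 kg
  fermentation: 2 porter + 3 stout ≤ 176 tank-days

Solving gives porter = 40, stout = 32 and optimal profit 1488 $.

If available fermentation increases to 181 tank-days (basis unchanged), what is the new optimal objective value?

1523

Binding: malt and fermentation. Non-binding: hops (22 unused).
Since hops is not tight, its dual is 0.
From A_Bᵀ y = c: 4·y_malt + 2·y_fermentation = 18; 3·y_malt + 3·y_fermentation = 24.
Solving: y_malt = 1, y_fermentation = 7.
Δz = y_fermentation·Δb = 7 × (5) = 35, so new z* = 1488 + 35 = 1523.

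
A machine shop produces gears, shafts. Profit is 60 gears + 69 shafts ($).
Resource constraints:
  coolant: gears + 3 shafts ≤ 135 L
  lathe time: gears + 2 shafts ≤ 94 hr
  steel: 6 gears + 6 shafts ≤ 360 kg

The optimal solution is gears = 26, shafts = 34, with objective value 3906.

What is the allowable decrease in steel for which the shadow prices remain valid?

42

Binding constraints: lathe time, steel. The basis is B = [[1,2],[6,6]] with det -6.
Per unit decrease in steel, x* moves by d = (-0.3333, 0.1667).
The basis stays optimal until coolant becomes binding; allowable decrease = 42 kg.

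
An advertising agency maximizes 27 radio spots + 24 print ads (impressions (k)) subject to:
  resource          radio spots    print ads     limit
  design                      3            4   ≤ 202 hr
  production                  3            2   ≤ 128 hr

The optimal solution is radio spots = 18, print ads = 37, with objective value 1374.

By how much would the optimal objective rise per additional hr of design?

Both design and production are binding at x*.
The binding rows give the dual system: 3·y_design + 3·y_production = 27 and 4·y_design + 2·y_production = 24.
This yields shadow prices y_design = 3, y_production = 6.
Shadow price of design = 3.

3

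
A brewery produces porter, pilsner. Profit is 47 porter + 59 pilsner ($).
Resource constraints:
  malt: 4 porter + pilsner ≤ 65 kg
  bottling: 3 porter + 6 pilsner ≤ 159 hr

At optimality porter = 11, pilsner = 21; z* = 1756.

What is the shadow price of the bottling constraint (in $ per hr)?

9

Check each constraint at x*: malt 65/65 (tight); bottling 159/159 (tight).
From A_Bᵀ y = c: 4·y_malt + 3·y_bottling = 47; 1·y_malt + 6·y_bottling = 59.
Solving: y_malt = 5, y_bottling = 9.
Shadow price of bottling = 9.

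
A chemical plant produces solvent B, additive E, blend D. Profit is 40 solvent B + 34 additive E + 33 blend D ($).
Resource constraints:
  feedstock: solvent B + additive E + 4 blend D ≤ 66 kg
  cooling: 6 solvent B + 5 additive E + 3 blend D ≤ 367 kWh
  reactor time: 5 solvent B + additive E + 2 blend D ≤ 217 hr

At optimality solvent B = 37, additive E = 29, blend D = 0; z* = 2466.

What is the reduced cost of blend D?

-1

Check each constraint at x*: feedstock 66/66 (tight); cooling 367/367 (tight); reactor time 214/217 (slack 3).
By complementary slackness, y = 0 for the non-binding constraint.
Dual feasibility on the basic columns requires 1·y_feedstock + 6·y_cooling = 40, 1·y_feedstock + 5·y_cooling = 34.
→ y_feedstock = 4 and y_cooling = 6.
Reduced cost of blend D: c₃ − yᵀa₃ = 33 − (4·4 + 6·3) = 33 − 34 = -1.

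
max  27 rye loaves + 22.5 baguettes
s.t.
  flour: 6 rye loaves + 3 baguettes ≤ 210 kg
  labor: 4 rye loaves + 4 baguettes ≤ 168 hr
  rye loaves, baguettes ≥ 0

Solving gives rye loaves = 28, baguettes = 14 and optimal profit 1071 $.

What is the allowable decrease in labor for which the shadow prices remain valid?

Binding constraints: flour, labor. The basis is B = [[6,3],[4,4]] with det 12.
Per unit decrease in labor, x* moves by d = (0.25, -0.5).
The basis stays optimal until baguettes reaches 0; allowable decrease = 28 hr.

28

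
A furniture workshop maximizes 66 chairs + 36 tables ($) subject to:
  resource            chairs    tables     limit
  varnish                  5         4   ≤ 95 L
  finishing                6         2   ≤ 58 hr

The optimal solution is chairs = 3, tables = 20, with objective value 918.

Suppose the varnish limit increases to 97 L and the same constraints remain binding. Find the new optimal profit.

Check each constraint at x*: varnish 95/95 (tight); finishing 58/58 (tight).
Dual feasibility on the basic columns requires 5·y_varnish + 6·y_finishing = 66, 4·y_varnish + 2·y_finishing = 36.
Solving: y_varnish = 6, y_finishing = 6.
Δz = y_varnish·Δb = 6 × (2) = 12, so new z* = 918 + 12 = 930.

930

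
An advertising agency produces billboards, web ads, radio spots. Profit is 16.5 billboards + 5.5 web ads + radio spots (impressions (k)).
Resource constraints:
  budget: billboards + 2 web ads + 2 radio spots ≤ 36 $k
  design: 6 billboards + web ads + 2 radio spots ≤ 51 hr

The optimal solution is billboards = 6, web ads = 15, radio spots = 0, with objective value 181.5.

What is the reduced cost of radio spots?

Both budget and design are binding at x*.
Dual feasibility on the basic columns requires 1·y_budget + 6·y_design = 16.5, 2·y_budget + 1·y_design = 5.5.
→ y_budget = 1.5 and y_design = 2.5.
Reduced cost of radio spots: c₃ − yᵀa₃ = 1 − (1.5·2 + 2.5·2) = 1 − 8 = -7.

-7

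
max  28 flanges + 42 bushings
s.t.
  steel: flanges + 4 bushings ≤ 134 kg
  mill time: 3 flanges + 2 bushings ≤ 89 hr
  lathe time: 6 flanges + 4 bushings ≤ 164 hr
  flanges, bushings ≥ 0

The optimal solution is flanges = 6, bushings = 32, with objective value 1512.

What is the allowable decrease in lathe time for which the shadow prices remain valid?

Binding constraints: steel, lathe time. The basis is B = [[1,4],[6,4]] with det -20.
Per unit decrease in lathe time, x* moves by d = (-0.2, 0.05).
The basis stays optimal until flanges reaches 0; allowable decrease = 30 hr.

30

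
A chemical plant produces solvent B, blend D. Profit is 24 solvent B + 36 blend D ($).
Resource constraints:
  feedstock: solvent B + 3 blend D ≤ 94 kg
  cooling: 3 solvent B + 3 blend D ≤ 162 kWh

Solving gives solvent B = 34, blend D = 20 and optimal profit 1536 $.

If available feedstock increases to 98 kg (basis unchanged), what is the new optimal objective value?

1560

At the optimum: feedstock uses 94 of 94 (binding); cooling uses 162 of 162 (binding).
The binding rows give the dual system: 1·y_feedstock + 3·y_cooling = 24 and 3·y_feedstock + 3·y_cooling = 36.
This yields shadow prices y_feedstock = 6, y_cooling = 6.
Δz = y_feedstock·Δb = 6 × (4) = 24, so new z* = 1536 + 24 = 1560.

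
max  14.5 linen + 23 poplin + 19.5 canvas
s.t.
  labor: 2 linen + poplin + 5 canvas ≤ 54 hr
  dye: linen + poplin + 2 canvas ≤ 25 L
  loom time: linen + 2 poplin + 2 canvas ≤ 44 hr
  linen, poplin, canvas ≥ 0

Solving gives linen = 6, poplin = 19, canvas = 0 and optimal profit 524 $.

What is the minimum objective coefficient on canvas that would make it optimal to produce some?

Binding: dye and loom time. Non-binding: labor (23 unused).
Slack constraints have shadow price 0 (complementary slackness).
The binding rows give the dual system: 1·y_dye + 1·y_loom time = 14.5 and 1·y_dye + 2·y_loom time = 23.
→ y_dye = 6 and y_loom time = 8.5.
canvas enters the basis when its profit ≥ yᵀa₃ = 6·2 + 8.5·2 = 29.

29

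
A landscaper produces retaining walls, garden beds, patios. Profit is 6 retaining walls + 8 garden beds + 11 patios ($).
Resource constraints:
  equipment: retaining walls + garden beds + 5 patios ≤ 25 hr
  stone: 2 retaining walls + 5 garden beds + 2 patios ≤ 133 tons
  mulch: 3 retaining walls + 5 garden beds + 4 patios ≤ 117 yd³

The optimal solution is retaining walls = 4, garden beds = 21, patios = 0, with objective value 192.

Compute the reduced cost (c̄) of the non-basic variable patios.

-8

Check each constraint at x*: equipment 25/25 (tight); stone 113/133 (slack 20); mulch 117/117 (tight).
Since stone is not tight, its dual is 0.
The binding rows give the dual system: 1·y_equipment + 3·y_mulch = 6 and 1·y_equipment + 5·y_mulch = 8.
Solving: y_equipment = 3, y_mulch = 1.
Reduced cost of patios: c₃ − yᵀa₃ = 11 − (3·5 + 1·4) = 11 − 19 = -8.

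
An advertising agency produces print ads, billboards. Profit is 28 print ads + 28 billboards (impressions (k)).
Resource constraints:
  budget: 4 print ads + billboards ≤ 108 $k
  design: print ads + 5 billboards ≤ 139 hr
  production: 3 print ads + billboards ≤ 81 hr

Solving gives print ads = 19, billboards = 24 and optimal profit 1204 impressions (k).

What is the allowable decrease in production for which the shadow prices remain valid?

53.2

Binding constraints: design, production. The basis is B = [[1,5],[3,1]] with det -14.
Per unit decrease in production, x* moves by d = (-0.3571, 0.0714).
The basis stays optimal until print ads reaches 0; allowable decrease = 53.2 hr.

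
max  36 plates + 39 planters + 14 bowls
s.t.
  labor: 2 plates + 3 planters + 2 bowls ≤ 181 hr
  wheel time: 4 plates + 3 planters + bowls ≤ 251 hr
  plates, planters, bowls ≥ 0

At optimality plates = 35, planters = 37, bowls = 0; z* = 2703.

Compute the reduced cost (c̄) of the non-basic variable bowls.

Both labor and wheel time are binding at x*.
The binding rows give the dual system: 2·y_labor + 4·y_wheel time = 36 and 3·y_labor + 3·y_wheel time = 39.
→ y_labor = 8 and y_wheel time = 5.
Reduced cost of bowls: c₃ − yᵀa₃ = 14 − (8·2 + 5·1) = 14 − 21 = -7.

-7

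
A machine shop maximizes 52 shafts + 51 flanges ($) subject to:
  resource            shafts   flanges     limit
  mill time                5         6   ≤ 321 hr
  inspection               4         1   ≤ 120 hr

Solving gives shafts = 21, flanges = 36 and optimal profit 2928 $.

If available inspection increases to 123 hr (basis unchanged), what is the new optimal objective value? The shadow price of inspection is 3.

2937

Δb = 3, so new z* = 2928 + (3)·(3) = 2928 + 9 = 2937.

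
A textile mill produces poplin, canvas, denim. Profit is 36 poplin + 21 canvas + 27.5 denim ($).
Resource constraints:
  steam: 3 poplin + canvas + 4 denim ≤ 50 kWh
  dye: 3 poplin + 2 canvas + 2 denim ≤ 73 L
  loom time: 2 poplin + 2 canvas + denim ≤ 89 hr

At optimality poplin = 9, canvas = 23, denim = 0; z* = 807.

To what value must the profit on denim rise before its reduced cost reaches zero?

30

At the optimum: steam uses 50 of 50 (binding); dye uses 73 of 73 (binding); loom time uses 64 of 89 (slack = 25).
By complementary slackness, y = 0 for the non-binding constraint.
The binding rows give the dual system: 3·y_steam + 3·y_dye = 36 and 1·y_steam + 2·y_dye = 21.
Solving: y_steam = 3, y_dye = 9.
denim enters the basis when its profit ≥ yᵀa₃ = 3·4 + 9·2 = 30.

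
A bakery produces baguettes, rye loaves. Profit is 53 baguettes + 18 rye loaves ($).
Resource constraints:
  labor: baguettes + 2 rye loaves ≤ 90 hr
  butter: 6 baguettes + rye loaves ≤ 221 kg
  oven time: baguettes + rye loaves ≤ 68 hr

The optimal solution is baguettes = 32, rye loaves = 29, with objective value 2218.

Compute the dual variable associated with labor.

At the optimum: labor uses 90 of 90 (binding); butter uses 221 of 221 (binding); oven time uses 61 of 68 (slack = 7).
Since oven time is not tight, its dual is 0.
Dual feasibility on the basic columns requires 1·y_labor + 6·y_butter = 53, 2·y_labor + 1·y_butter = 18.
Solving: y_labor = 5, y_butter = 8.
Shadow price of labor = 5.

5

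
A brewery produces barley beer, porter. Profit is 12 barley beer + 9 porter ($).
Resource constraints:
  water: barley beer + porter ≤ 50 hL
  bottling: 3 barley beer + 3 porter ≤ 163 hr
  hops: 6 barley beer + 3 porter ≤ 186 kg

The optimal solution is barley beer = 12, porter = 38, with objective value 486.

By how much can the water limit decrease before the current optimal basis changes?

Binding constraints: water, hops. The basis is B = [[1,1],[6,3]] with det -3.
Per unit decrease in water, x* moves by d = (1, -2).
The basis stays optimal until porter reaches 0; allowable decrease = 19 hL.

19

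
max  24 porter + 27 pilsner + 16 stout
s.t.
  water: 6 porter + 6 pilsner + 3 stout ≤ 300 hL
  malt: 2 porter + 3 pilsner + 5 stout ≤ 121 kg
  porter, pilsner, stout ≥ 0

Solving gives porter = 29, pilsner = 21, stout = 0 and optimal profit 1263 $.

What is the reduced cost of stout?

Both water and malt are binding at x*.
From A_Bᵀ y = c: 6·y_water + 2·y_malt = 24; 6·y_water + 3·y_malt = 27.
→ y_water = 3 and y_malt = 3.
Reduced cost of stout: c₃ − yᵀa₃ = 16 − (3·3 + 3·5) = 16 − 24 = -8.

-8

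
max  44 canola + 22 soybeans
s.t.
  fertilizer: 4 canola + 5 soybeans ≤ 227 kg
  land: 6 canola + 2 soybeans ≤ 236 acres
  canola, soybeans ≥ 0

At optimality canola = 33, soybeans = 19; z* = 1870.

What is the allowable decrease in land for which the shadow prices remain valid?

Binding constraints: fertilizer, land. The basis is B = [[4,5],[6,2]] with det -22.
Per unit decrease in land, x* moves by d = (-0.2273, 0.1818).
The basis stays optimal until canola reaches 0; allowable decrease = 145.2 acres.

145.2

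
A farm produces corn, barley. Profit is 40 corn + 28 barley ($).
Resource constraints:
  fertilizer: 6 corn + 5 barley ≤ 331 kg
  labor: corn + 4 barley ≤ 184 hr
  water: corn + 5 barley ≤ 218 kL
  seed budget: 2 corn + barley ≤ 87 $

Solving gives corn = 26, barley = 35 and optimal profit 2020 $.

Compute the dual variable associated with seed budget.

8

At the optimum: fertilizer uses 331 of 331 (binding); labor uses 166 of 184 (slack = 18); water uses 201 of 218 (slack = 17); seed budget uses 87 of 87 (binding).
Since labor, water are not tight, their duals are 0.
From A_Bᵀ y = c: 6·y_fertilizer + 2·y_seed budget = 40; 5·y_fertilizer + 1·y_seed budget = 28.
→ y_fertilizer = 4 and y_seed budget = 8.
Shadow price of seed budget = 8.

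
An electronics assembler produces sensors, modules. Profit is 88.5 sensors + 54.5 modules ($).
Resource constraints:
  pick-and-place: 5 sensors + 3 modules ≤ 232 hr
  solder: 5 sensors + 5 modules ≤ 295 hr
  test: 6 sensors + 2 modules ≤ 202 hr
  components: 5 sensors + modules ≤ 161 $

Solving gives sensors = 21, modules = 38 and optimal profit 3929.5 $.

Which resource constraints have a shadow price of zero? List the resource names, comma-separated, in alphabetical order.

components, pick-and-place

pick-and-place: 219/232 (slack 13)
solder: 295/295 (binding)
test: 202/202 (binding)
components: 143/161 (slack 18)
By complementary slackness, a constraint with positive slack has shadow price 0 → components, pick-and-place.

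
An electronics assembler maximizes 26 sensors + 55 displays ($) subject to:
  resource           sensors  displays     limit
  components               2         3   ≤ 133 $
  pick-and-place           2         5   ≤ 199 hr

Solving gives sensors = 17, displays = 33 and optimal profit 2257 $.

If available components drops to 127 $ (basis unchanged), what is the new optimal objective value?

2227

At the optimum: components uses 133 of 133 (binding); pick-and-place uses 199 of 199 (binding).
Dual feasibility on the basic columns requires 2·y_components + 2·y_pick-and-place = 26, 3·y_components + 5·y_pick-and-place = 55.
Solving: y_components = 5, y_pick-and-place = 8.
Δz = y_components·Δb = 5 × (-6) = -30, so new z* = 2257 − 30 = 2227.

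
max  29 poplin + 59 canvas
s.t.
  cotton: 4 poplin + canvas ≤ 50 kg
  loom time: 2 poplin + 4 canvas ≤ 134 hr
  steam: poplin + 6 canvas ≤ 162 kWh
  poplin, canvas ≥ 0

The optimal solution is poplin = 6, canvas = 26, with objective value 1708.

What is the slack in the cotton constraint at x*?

0

cotton used = 4·6 + 1·26 = 50; slack = 50 − 50 = 0.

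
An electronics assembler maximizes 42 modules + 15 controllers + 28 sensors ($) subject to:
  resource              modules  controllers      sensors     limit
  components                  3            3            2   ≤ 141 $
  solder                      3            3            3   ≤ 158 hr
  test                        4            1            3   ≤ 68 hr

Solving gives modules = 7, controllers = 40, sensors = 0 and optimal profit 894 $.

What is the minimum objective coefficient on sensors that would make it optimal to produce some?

Binding: components and test. Non-binding: solder (17 unused).
Since solder is not tight, its dual is 0.
The binding rows give the dual system: 3·y_components + 4·y_test = 42 and 3·y_components + 1·y_test = 15.
→ y_components = 2 and y_test = 9.
sensors enters the basis when its profit ≥ yᵀa₃ = 2·2 + 9·3 = 31.

31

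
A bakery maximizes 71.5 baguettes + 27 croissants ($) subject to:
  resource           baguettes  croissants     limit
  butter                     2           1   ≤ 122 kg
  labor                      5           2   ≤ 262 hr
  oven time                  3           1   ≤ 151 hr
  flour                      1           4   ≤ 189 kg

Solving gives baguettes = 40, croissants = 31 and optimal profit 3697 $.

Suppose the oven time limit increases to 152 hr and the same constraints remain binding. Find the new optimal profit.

Binding: labor and oven time. Non-binding: butter (11 unused), flour (25 unused).
Slack constraints have shadow price 0 (complementary slackness).
The binding rows give the dual system: 5·y_labor + 3·y_oven time = 71.5 and 2·y_labor + 1·y_oven time = 27.
Solving: y_labor = 9.5, y_oven time = 8.
Δz = y_oven time·Δb = 8 × (1) = 8, so new z* = 3697 + 8 = 3705.

3705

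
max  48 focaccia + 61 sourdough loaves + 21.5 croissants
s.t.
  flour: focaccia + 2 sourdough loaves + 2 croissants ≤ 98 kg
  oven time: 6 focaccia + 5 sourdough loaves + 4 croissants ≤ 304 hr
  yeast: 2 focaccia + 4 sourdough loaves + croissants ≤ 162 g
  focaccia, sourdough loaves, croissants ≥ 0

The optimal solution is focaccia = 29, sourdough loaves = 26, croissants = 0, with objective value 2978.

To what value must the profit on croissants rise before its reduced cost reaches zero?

29

Check each constraint at x*: flour 81/98 (slack 17); oven time 304/304 (tight); yeast 162/162 (tight).
Since flour is not tight, its dual is 0.
The binding rows give the dual system: 6·y_oven time + 2·y_yeast = 48 and 5·y_oven time + 4·y_yeast = 61.
Solving: y_oven time = 5, y_yeast = 9.
croissants enters the basis when its profit ≥ yᵀa₃ = 5·4 + 9·1 = 29.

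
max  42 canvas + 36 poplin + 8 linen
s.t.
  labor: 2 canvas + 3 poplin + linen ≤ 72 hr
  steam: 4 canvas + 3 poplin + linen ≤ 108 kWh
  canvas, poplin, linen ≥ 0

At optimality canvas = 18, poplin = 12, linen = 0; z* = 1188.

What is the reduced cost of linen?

-4

Check each constraint at x*: labor 72/72 (tight); steam 108/108 (tight).
Dual feasibility on the basic columns requires 2·y_labor + 4·y_steam = 42, 3·y_labor + 3·y_steam = 36.
This yields shadow prices y_labor = 3, y_steam = 9.
Reduced cost of linen: c₃ − yᵀa₃ = 8 − (3·1 + 9·1) = 8 − 12 = -4.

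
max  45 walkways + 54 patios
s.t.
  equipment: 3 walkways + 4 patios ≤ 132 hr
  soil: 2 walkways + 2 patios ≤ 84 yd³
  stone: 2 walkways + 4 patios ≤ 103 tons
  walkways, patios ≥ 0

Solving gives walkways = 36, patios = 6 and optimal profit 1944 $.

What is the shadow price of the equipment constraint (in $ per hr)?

At the optimum: equipment uses 132 of 132 (binding); soil uses 84 of 84 (binding); stone uses 96 of 103 (slack = 7).
By complementary slackness, y = 0 for the non-binding constraint.
Dual feasibility on the basic columns requires 3·y_equipment + 2·y_soil = 45, 4·y_equipment + 2·y_soil = 54.
→ y_equipment = 9 and y_soil = 9.
Shadow price of equipment = 9.

9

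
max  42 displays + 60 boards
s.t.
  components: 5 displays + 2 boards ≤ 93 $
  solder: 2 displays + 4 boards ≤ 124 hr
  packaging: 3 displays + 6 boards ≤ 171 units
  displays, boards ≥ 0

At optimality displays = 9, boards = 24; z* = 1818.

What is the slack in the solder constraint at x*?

10

solder used = 2·9 + 4·24 = 114; slack = 124 − 114 = 10.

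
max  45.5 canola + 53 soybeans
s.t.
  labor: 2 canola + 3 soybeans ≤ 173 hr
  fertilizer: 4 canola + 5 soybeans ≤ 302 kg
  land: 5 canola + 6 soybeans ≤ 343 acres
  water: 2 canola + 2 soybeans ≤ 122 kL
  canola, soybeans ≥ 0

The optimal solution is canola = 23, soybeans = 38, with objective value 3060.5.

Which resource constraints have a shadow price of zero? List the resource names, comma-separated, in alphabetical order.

labor: 160/173 (slack 13)
fertilizer: 282/302 (slack 20)
land: 343/343 (binding)
water: 122/122 (binding)
By complementary slackness, a constraint with positive slack has shadow price 0 → fertilizer, labor.

fertilizer, labor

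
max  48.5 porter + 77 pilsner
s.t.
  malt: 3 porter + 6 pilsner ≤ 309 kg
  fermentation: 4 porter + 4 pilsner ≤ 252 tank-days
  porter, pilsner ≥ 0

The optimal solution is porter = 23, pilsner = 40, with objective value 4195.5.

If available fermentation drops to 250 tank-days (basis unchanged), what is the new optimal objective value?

4185.5

Check each constraint at x*: malt 309/309 (tight); fermentation 252/252 (tight).
Dual feasibility on the basic columns requires 3·y_malt + 4·y_fermentation = 48.5, 6·y_malt + 4·y_fermentation = 77.
Solving: y_malt = 9.5, y_fermentation = 5.
Δz = y_fermentation·Δb = 5 × (-2) = -10, so new z* = 4195.5 − 10 = 4185.5.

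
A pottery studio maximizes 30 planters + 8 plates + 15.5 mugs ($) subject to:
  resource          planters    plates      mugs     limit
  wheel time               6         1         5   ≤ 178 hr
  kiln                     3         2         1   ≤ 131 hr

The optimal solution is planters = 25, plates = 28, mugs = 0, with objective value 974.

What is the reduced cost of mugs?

-6.5

Both wheel time and kiln are binding at x*.
From A_Bᵀ y = c: 6·y_wheel time + 3·y_kiln = 30; 1·y_wheel time + 2·y_kiln = 8.
This yields shadow prices y_wheel time = 4, y_kiln = 2.
Reduced cost of mugs: c₃ − yᵀa₃ = 15.5 − (4·5 + 2·1) = 15.5 − 22 = -6.5.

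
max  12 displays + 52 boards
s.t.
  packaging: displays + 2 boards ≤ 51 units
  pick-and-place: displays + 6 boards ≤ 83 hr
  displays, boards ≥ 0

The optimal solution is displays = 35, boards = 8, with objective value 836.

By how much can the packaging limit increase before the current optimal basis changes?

32

Binding constraints: packaging, pick-and-place. The basis is B = [[1,2],[1,6]] with det 4.
Per unit increase in packaging, x* moves by d = (1.5, -0.25).
The basis stays optimal until boards reaches 0; allowable increase = 32 units.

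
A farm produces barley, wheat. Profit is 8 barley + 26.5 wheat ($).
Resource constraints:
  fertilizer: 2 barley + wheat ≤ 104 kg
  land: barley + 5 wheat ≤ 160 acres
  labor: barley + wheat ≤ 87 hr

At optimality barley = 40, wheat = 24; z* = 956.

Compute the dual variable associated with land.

At the optimum: fertilizer uses 104 of 104 (binding); land uses 160 of 160 (binding); labor uses 64 of 87 (slack = 23).
By complementary slackness, y = 0 for the non-binding constraint.
From A_Bᵀ y = c: 2·y_fertilizer + 1·y_land = 8; 1·y_fertilizer + 5·y_land = 26.5.
→ y_fertilizer = 1.5 and y_land = 5.
Shadow price of land = 5.

5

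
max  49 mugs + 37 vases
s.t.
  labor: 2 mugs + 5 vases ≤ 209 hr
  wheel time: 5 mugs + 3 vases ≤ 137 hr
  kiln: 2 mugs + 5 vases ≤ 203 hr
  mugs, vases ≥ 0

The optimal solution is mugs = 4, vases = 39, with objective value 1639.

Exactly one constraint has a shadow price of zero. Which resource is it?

labor

labor: 203/209 (slack 6)
wheel time: 137/137 (binding)
kiln: 203/203 (binding)
By complementary slackness, a constraint with positive slack has shadow price 0 → labor.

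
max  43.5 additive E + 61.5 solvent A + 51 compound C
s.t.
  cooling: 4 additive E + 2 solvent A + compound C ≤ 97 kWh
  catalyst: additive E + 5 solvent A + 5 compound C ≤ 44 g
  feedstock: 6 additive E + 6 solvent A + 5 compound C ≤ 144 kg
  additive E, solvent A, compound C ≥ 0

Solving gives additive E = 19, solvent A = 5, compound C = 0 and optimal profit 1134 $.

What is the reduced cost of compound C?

-4

Check each constraint at x*: cooling 86/97 (slack 11); catalyst 44/44 (tight); feedstock 144/144 (tight).
Since cooling is not tight, its dual is 0.
From A_Bᵀ y = c: 1·y_catalyst + 6·y_feedstock = 43.5; 5·y_catalyst + 6·y_feedstock = 61.5.
→ y_catalyst = 4.5 and y_feedstock = 6.5.
Reduced cost of compound C: c₃ − yᵀa₃ = 51 − (4.5·5 + 6.5·5) = 51 − 55 = -4.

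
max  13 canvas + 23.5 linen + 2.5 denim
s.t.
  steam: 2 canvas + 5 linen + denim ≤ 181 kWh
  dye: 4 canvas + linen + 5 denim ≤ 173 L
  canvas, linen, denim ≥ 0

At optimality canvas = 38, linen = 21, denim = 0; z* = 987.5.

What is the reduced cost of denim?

Check each constraint at x*: steam 181/181 (tight); dye 173/173 (tight).
From A_Bᵀ y = c: 2·y_steam + 4·y_dye = 13; 5·y_steam + 1·y_dye = 23.5.
This yields shadow prices y_steam = 4.5, y_dye = 1.
Reduced cost of denim: c₃ − yᵀa₃ = 2.5 − (4.5·1 + 1·5) = 2.5 − 9.5 = -7.

-7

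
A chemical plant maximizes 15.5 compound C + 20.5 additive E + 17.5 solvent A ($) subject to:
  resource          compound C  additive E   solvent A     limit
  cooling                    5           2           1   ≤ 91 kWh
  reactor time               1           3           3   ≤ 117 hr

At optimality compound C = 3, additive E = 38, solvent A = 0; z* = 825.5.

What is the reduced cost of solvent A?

Check each constraint at x*: cooling 91/91 (tight); reactor time 117/117 (tight).
The binding rows give the dual system: 5·y_cooling + 1·y_reactor time = 15.5 and 2·y_cooling + 3·y_reactor time = 20.5.
→ y_cooling = 2 and y_reactor time = 5.5.
Reduced cost of solvent A: c₃ − yᵀa₃ = 17.5 − (2·1 + 5.5·3) = 17.5 − 18.5 = -1.

-1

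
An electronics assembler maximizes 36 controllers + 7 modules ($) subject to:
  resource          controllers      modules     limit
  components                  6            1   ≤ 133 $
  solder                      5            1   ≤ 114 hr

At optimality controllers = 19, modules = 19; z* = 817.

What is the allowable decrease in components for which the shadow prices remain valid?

Binding constraints: components, solder. The basis is B = [[6,1],[5,1]] with det 1.
Per unit decrease in components, x* moves by d = (-1, 5).
The basis stays optimal until controllers reaches 0; allowable decrease = 19 $.

19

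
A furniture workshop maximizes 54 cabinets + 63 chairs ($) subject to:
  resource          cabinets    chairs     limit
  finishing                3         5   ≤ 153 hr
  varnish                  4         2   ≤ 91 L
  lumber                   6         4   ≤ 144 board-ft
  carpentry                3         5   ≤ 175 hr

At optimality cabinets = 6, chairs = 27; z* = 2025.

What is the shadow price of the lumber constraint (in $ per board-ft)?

At the optimum: finishing uses 153 of 153 (binding); varnish uses 78 of 91 (slack = 13); lumber uses 144 of 144 (binding); carpentry uses 153 of 175 (slack = 22).
By complementary slackness, y = 0 for the non-binding constraints.
Dual feasibility on the basic columns requires 3·y_finishing + 6·y_lumber = 54, 5·y_finishing + 4·y_lumber = 63.
→ y_finishing = 9 and y_lumber = 4.5.
Shadow price of lumber = 4.5.

4.5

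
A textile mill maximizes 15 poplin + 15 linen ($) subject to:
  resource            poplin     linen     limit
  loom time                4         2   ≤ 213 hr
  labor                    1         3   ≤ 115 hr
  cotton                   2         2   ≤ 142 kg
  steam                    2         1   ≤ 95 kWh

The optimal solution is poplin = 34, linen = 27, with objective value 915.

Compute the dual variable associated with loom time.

At the optimum: loom time uses 190 of 213 (slack = 23); labor uses 115 of 115 (binding); cotton uses 122 of 142 (slack = 20); steam uses 95 of 95 (binding).
Since loom time, cotton are not tight, their duals are 0.
From A_Bᵀ y = c: 1·y_labor + 2·y_steam = 15; 3·y_labor + 1·y_steam = 15.
This yields shadow prices y_labor = 3, y_steam = 6.
Shadow price of loom time = 0.

0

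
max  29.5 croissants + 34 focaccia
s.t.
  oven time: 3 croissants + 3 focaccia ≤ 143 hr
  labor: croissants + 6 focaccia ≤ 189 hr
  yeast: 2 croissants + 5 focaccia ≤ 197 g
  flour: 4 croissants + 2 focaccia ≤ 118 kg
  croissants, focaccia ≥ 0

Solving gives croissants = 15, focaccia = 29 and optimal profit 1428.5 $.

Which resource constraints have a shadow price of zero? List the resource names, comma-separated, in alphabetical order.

oven time: 132/143 (slack 11)
labor: 189/189 (binding)
yeast: 175/197 (slack 22)
flour: 118/118 (binding)
By complementary slackness, a constraint with positive slack has shadow price 0 → oven time, yeast.

oven time, yeast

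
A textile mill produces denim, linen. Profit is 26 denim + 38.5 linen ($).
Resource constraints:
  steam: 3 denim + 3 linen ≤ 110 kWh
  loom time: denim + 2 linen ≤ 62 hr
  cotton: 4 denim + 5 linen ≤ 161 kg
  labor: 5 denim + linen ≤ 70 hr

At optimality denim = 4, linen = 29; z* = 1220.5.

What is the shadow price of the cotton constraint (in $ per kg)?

Check each constraint at x*: steam 99/110 (slack 11); loom time 62/62 (tight); cotton 161/161 (tight); labor 49/70 (slack 21).
By complementary slackness, y = 0 for the non-binding constraints.
The binding rows give the dual system: 1·y_loom time + 4·y_cotton = 26 and 2·y_loom time + 5·y_cotton = 38.5.
→ y_loom time = 8 and y_cotton = 4.5.
Shadow price of cotton = 4.5.

4.5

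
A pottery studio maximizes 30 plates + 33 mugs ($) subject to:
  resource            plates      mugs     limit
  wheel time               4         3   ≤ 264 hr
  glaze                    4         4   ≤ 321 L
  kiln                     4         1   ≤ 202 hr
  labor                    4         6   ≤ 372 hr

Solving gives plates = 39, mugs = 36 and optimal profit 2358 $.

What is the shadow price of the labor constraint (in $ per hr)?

Binding: wheel time and labor. Non-binding: glaze (21 unused), kiln (10 unused).
Slack constraints have shadow price 0 (complementary slackness).
The binding rows give the dual system: 4·y_wheel time + 4·y_labor = 30 and 3·y_wheel time + 6·y_labor = 33.
This yields shadow prices y_wheel time = 4, y_labor = 3.5.
Shadow price of labor = 3.5.

3.5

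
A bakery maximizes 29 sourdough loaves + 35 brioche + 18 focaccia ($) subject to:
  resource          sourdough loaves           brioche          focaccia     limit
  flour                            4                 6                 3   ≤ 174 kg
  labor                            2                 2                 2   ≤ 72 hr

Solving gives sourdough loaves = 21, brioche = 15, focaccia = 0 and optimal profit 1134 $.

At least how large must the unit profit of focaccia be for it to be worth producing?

26

Both flour and labor are binding at x*.
Dual feasibility on the basic columns requires 4·y_flour + 2·y_labor = 29, 6·y_flour + 2·y_labor = 35.
→ y_flour = 3 and y_labor = 8.5.
focaccia enters the basis when its profit ≥ yᵀa₃ = 3·3 + 8.5·2 = 26.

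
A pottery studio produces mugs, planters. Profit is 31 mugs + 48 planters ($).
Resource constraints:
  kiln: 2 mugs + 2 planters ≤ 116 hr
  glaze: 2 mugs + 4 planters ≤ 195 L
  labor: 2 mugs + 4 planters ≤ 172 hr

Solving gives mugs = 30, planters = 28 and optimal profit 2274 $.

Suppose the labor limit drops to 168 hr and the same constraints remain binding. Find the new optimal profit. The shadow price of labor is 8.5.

2240

Δb = -4, so new z* = 2274 + (8.5)·(-4) = 2274 − 34 = 2240.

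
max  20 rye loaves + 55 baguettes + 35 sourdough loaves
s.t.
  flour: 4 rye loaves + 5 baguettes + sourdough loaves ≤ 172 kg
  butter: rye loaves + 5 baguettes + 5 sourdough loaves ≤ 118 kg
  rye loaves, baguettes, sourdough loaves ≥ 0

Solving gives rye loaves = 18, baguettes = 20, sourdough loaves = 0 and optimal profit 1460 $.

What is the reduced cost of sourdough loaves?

-8

Check each constraint at x*: flour 172/172 (tight); butter 118/118 (tight).
From A_Bᵀ y = c: 4·y_flour + 1·y_butter = 20; 5·y_flour + 5·y_butter = 55.
Solving: y_flour = 3, y_butter = 8.
Reduced cost of sourdough loaves: c₃ − yᵀa₃ = 35 − (3·1 + 8·5) = 35 − 43 = -8.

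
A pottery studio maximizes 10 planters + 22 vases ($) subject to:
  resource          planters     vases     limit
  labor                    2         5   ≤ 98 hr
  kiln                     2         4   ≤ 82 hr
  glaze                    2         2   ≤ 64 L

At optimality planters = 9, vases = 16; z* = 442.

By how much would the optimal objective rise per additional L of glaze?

At the optimum: labor uses 98 of 98 (binding); kiln uses 82 of 82 (binding); glaze uses 50 of 64 (slack = 14).
Slack constraints have shadow price 0 (complementary slackness).
From A_Bᵀ y = c: 2·y_labor + 2·y_kiln = 10; 5·y_labor + 4·y_kiln = 22.
This yields shadow prices y_labor = 2, y_kiln = 3.
Shadow price of glaze = 0.

0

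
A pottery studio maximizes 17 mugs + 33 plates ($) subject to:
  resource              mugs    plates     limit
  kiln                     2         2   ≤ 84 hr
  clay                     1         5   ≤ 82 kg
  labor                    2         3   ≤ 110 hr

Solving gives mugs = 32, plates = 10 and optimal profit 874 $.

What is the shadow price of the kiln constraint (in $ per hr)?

At the optimum: kiln uses 84 of 84 (binding); clay uses 82 of 82 (binding); labor uses 94 of 110 (slack = 16).
By complementary slackness, y = 0 for the non-binding constraint.
From A_Bᵀ y = c: 2·y_kiln + 1·y_clay = 17; 2·y_kiln + 5·y_clay = 33.
→ y_kiln = 6.5 and y_clay = 4.
Shadow price of kiln = 6.5.

6.5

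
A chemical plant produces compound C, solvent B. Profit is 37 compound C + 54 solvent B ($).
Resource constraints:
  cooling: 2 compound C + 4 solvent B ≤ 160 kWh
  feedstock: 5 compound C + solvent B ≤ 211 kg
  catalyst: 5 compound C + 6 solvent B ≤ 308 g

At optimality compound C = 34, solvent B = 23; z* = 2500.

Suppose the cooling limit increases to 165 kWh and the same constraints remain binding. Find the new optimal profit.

2530

At the optimum: cooling uses 160 of 160 (binding); feedstock uses 193 of 211 (slack = 18); catalyst uses 308 of 308 (binding).
By complementary slackness, y = 0 for the non-binding constraint.
The binding rows give the dual system: 2·y_cooling + 5·y_catalyst = 37 and 4·y_cooling + 6·y_catalyst = 54.
Solving: y_cooling = 6, y_catalyst = 5.
Δz = y_cooling·Δb = 6 × (5) = 30, so new z* = 2500 + 30 = 2530.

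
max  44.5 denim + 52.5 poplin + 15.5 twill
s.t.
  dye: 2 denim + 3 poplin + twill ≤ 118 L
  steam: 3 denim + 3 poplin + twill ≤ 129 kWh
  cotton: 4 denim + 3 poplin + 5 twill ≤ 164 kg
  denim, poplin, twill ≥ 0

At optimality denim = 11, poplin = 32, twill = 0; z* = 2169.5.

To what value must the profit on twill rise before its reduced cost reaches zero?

17.5

Check each constraint at x*: dye 118/118 (tight); steam 129/129 (tight); cotton 140/164 (slack 24).
Slack constraints have shadow price 0 (complementary slackness).
Dual feasibility on the basic columns requires 2·y_dye + 3·y_steam = 44.5, 3·y_dye + 3·y_steam = 52.5.
This yields shadow prices y_dye = 8, y_steam = 9.5.
twill enters the basis when its profit ≥ yᵀa₃ = 8·1 + 9.5·1 = 17.5.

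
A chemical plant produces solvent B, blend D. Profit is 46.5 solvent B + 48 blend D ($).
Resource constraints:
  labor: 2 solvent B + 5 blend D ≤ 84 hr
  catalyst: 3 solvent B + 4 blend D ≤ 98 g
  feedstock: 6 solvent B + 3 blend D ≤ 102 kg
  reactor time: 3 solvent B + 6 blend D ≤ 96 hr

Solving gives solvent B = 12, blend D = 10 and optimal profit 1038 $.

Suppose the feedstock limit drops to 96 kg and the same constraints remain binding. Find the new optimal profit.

Check each constraint at x*: labor 74/84 (slack 10); catalyst 76/98 (slack 22); feedstock 102/102 (tight); reactor time 96/96 (tight).
Slack constraints have shadow price 0 (complementary slackness).
Dual feasibility on the basic columns requires 6·y_feedstock + 3·y_reactor time = 46.5, 3·y_feedstock + 6·y_reactor time = 48.
Solving: y_feedstock = 5, y_reactor time = 5.5.
Δz = y_feedstock·Δb = 5 × (-6) = -30, so new z* = 1038 − 30 = 1008.

1008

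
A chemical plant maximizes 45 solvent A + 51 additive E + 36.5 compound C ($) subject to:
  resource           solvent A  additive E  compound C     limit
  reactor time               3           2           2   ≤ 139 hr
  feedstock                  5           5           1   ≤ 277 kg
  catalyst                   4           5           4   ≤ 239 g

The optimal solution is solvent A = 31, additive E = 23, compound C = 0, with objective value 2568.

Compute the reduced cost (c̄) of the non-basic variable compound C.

At the optimum: reactor time uses 139 of 139 (binding); feedstock uses 270 of 277 (slack = 7); catalyst uses 239 of 239 (binding).
Slack constraints have shadow price 0 (complementary slackness).
The binding rows give the dual system: 3·y_reactor time + 4·y_catalyst = 45 and 2·y_reactor time + 5·y_catalyst = 51.
This yields shadow prices y_reactor time = 3, y_catalyst = 9.
Reduced cost of compound C: c₃ − yᵀa₃ = 36.5 − (3·2 + 9·4) = 36.5 − 42 = -5.5.

-5.5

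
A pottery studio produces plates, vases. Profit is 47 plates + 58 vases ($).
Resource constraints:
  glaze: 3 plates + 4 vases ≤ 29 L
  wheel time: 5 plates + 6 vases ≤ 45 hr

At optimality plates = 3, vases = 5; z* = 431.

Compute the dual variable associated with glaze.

Both glaze and wheel time are binding at x*.
The binding rows give the dual system: 3·y_glaze + 5·y_wheel time = 47 and 4·y_glaze + 6·y_wheel time = 58.
This yields shadow prices y_glaze = 4, y_wheel time = 7.
Shadow price of glaze = 4.

4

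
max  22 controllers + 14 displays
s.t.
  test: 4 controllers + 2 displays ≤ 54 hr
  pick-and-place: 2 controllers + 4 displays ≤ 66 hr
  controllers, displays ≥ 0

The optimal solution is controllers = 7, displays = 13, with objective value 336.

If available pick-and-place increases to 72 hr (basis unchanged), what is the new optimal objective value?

342

At the optimum: test uses 54 of 54 (binding); pick-and-place uses 66 of 66 (binding).
Dual feasibility on the basic columns requires 4·y_test + 2·y_pick-and-place = 22, 2·y_test + 4·y_pick-and-place = 14.
This yields shadow prices y_test = 5, y_pick-and-place = 1.
Δz = y_pick-and-place·Δb = 1 × (6) = 6, so new z* = 336 + 6 = 342.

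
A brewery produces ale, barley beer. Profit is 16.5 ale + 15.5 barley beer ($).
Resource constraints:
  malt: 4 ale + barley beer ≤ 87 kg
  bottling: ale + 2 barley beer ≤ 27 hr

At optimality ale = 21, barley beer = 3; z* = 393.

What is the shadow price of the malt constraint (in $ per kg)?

Check each constraint at x*: malt 87/87 (tight); bottling 27/27 (tight).
From A_Bᵀ y = c: 4·y_malt + 1·y_bottling = 16.5; 1·y_malt + 2·y_bottling = 15.5.
→ y_malt = 2.5 and y_bottling = 6.5.
Shadow price of malt = 2.5.

2.5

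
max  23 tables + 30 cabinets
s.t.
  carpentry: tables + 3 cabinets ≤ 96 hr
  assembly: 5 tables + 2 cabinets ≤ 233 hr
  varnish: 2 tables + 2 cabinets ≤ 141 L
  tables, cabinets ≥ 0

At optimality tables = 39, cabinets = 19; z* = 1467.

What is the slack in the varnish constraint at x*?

25

varnish used = 2·39 + 2·19 = 116; slack = 141 − 116 = 25.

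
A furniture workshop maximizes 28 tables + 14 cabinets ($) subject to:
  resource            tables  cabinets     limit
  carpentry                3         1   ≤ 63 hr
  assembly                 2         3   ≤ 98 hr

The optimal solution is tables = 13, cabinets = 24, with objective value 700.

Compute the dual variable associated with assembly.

2

Both carpentry and assembly are binding at x*.
Dual feasibility on the basic columns requires 3·y_carpentry + 2·y_assembly = 28, 1·y_carpentry + 3·y_assembly = 14.
This yields shadow prices y_carpentry = 8, y_assembly = 2.
Shadow price of assembly = 2.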